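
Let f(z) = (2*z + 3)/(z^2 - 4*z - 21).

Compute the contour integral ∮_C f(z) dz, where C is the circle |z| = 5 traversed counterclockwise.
By the residue theorem, ∮_C f(z) dz = 2πi · (sum of the residues of f at the poles inside |z| = 5).

The denominator factors as (z - 7)*(z + 3), so the singularities of f are simple poles at z = 7, z = -3.
  |7|² = 49 > 25 = 5², so this pole is outside the contour.
  |-3|² = 9 < 25 = 5², so this pole is inside the contour.

With P(z) = 2*z + 3 and Q(z) = z^2 - 4*z - 21, each pole is simple, so Res(f, z₀) = P(z₀)/Q'(z₀) with Q'(z) = 2*z - 4.
  Res(f, -3) = P(-3)/Q'(-3) = (-3)/(-10) = 3/10

∮_C f(z) dz = 2πi · (3/10) = 3*I*pi/5

Final answer: 3*I*pi/5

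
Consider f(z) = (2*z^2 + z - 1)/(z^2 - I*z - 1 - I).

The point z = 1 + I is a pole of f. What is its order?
Factor the denominator:
  z^2 - I*z - 1 - I = (z - 1 - I)*(z + 1)

The numerator P(z) = 2*z^2 + z - 1 has P(1 + I) = 5*I ≠ 0, so no factor of (z - 1 - I) cancels.
Near z = 1 + I we can therefore write f(z) = g(z)/(z - 1 - I) with g analytic at 1 + I and g(1 + I) ≠ 0 (g is the numerator divided by the remaining denominator factors).

Hence z = 1 + I is a pole of order 1.

Final answer: 1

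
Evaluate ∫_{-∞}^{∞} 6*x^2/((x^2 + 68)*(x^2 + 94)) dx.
Let f(z) = 6*z^2/((z^2 + 68)*(z^2 + 94)). The denominator has no real zeros and deg Q - deg P = 2 ≥ 2, so the integral of f over the upper semicircle |z| = R tends to 0 as R → ∞. Closing the contour in the upper half-plane,
  ∫_{-∞}^{∞} f(x) dx = 2πi · Σ Res(f, z_k)  over the poles with Im z_k > 0.

Zeros of the denominator: z^2 + 94 = 0 gives z = ±sqrt(94)*I; z^2 + 68 = 0 gives z = ±2*sqrt(17)*I.
Upper half-plane: z = 2*sqrt(17)*I, z = sqrt(94)*I (simple).

Each pole is a simple zero of Q(z) = z^4 + 162*z^2 + 6392, so Res(f, z₀) = P(z₀)/Q'(z₀) with P(z) = 6*z^2, Q'(z) = 4*z^3 + 324*z:
  Res(f, 2*sqrt(17)*I) = (-408)/(104*sqrt(17)*I) = 3*sqrt(17)*I/13
  Res(f, sqrt(94)*I) = (-564)/(-52*sqrt(94)*I) = -3*sqrt(94)*I/26

Sum of residues: 3*I*(-sqrt(94) + 2*sqrt(17))/26
∫_{-∞}^{∞} f(x) dx = 2πi · (3*I*(-sqrt(94) + 2*sqrt(17))/26) = 3*pi*(-2*sqrt(17) + sqrt(94))/13

Final answer: 3*pi*(-2*sqrt(17) + sqrt(94))/13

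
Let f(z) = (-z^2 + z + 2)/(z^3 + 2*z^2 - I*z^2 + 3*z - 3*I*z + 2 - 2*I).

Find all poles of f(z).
The singularities of f are the zeros of the denominator. Factoring,
  z^3 + 2*z^2 - I*z^2 + 3*z - 3*I*z + 2 - 2*I = (z + 1)*(z - 2*I)*(z + 1 + I)
so the candidates are z = -1, z = 2*I, z = -1 - I.

Check the numerator P(z) = -z^2 + z + 2 at each one:
  P(-1) = 0, so the factor (z + 1) cancels and z = -1 is only a removable singularity, not a pole.
  P(2*I) = 6 + 2*I ≠ 0, so z = 2*I is a (simple) pole.
  P(-1 - I) = 1 - 3*I ≠ 0, so z = -1 - I is a (simple) pole.

Poles of f: {-1 - I, 2*I}

Final answer: {-1 - I, 2*I}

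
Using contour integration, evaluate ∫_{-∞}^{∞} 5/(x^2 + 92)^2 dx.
Let f(z) = 5/(z^2 + 92)^2. The denominator has no real zeros and deg Q - deg P = 4 ≥ 2, so the integral of f over the upper semicircle |z| = R tends to 0 as R → ∞. Closing the contour in the upper half-plane,
  ∫_{-∞}^{∞} f(x) dx = 2πi · Σ Res(f, z_k)  over the poles with Im z_k > 0.

Zeros of the denominator: z^2 + 92 = 0 gives z = ±2*sqrt(23)*I.
Upper half-plane: z = 2*sqrt(23)*I (a pole of order 2).

Write f(z) = g(z)/(z - 2*sqrt(23)*I)^2 with g(z) = 5/(z + 2*sqrt(23)*I)^2. For a double pole, Res(f, z₀) = g'(z₀):
  g'(z) = -10/(z + 2*sqrt(23)*I)^3
  Res(f, 2*sqrt(23)*I) = g'(2*sqrt(23)*I) = -5*sqrt(23)*I/16928

∫_{-∞}^{∞} f(x) dx = 2πi · (-5*sqrt(23)*I/16928) = 5*sqrt(23)*pi/8464

Final answer: 5*sqrt(23)*pi/8464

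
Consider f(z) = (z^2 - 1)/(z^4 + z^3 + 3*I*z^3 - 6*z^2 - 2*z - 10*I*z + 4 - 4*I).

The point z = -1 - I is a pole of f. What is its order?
Factor the denominator:
  z^4 + z^3 + 3*I*z^3 - 6*z^2 - 2*z - 10*I*z + 4 - 4*I = (z + 1 + I)^3*(z - 2)

The numerator P(z) = z^2 - 1 has P(-1 - I) = -1 + 2*I ≠ 0, so no factor of (z + 1 + I) cancels.
Near z = -1 - I we can therefore write f(z) = g(z)/(z + 1 + I)^3 with g analytic at -1 - I and g(-1 - I) ≠ 0 (g is the numerator divided by the remaining denominator factors).

Hence z = -1 - I is a pole of order 3.

Final answer: 3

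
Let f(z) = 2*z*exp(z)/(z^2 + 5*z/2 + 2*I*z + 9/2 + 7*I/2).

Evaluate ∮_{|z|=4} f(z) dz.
By the residue theorem, ∮_C f(z) dz = 2πi · (sum of the residues of f at the poles inside |z| = 4).

The denominator factors as (z + 3/2 - I)*(z + 1 + 3*I), so the singularities of f are simple poles at z = -3/2 + I, z = -1 - 3*I.
  |-3/2 + I|² = 13/4 < 16 = 4², so this pole is inside the contour.
  |-1 - 3*I|² = 10 < 16 = 4², so this pole is inside the contour.

With P(z) = 2*z*exp(z) and Q(z) = z^2 + 5*z/2 + 2*I*z + 9/2 + 7*I/2, each pole is simple, so Res(f, z₀) = P(z₀)/Q'(z₀) with Q'(z) = 2*z + 5/2 + 2*I.
  Res(f, -3/2 + I) = P(-3/2 + I)/Q'(-3/2 + I) = ((-3 + 2*I)*exp(-3/2 + I))/(-1/2 + 4*I) = (38/65 + 44*I/65)*exp(-3/2 + I)
  Res(f, -1 - 3*I) = P(-1 - 3*I)/Q'(-1 - 3*I) = ((-2 - 6*I)*exp(-1 - 3*I))/(1/2 - 4*I) = (92/65 - 44*I/65)*exp(-1 - 3*I)

Sum of residues inside C: (92/65 - 44*I/65)*exp(-1 - 3*I) + (38/65 + 44*I/65)*exp(-3/2 + I)
∮_C f(z) dz = 2πi · ((92/65 - 44*I/65)*exp(-1 - 3*I) + (38/65 + 44*I/65)*exp(-3/2 + I)) = pi*(88/65 + 184*I/65)*exp(-1 - 3*I) + pi*(-88/65 + 76*I/65)*exp(-3/2 + I)

Final answer: pi*(88/65 + 184*I/65)*exp(-1 - 3*I) + pi*(-88/65 + 76*I/65)*exp(-3/2 + I)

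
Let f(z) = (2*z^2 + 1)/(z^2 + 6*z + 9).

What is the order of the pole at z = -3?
2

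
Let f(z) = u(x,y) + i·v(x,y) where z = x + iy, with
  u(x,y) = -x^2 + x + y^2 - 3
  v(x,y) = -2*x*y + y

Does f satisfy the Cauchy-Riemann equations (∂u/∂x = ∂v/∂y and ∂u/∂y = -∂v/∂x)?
∂u/∂x = 1 - 2*x
∂v/∂y = 1 - 2*x
∂u/∂y = 2*y
∂v/∂x = -2*y
∂u/∂x = ∂v/∂y and ∂u/∂y = -∂v/∂x hold identically; f is analytic.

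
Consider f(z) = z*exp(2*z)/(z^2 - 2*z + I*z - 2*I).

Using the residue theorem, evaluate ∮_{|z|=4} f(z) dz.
By the residue theorem, ∮_C f(z) dz = 2πi · (sum of the residues of f at the poles inside |z| = 4).

The denominator factors as (z + I)*(z - 2), so the singularities of f are simple poles at z = -I, z = 2.
  |-I|² = 1 < 16 = 4², so this pole is inside the contour.
  |2|² = 4 < 16 = 4², so this pole is inside the contour.

With P(z) = z*exp(2*z) and Q(z) = z^2 - 2*z + I*z - 2*I, each pole is simple, so Res(f, z₀) = P(z₀)/Q'(z₀) with Q'(z) = 2*z - 2 + I.
  Res(f, -I) = P(-I)/Q'(-I) = (-I*exp(-2*I))/(-2 - I) = (1/5 + 2*I/5)*exp(-2*I)
  Res(f, 2) = P(2)/Q'(2) = (2*exp(4))/(2 + I) = (4/5 - 2*I/5)*exp(4)

Sum of residues inside C: (4/5 - 2*I/5)*exp(4) + (1/5 + 2*I/5)*exp(-2*I)
∮_C f(z) dz = 2πi · ((4/5 - 2*I/5)*exp(4) + (1/5 + 2*I/5)*exp(-2*I)) = pi*(-4/5 + 2*I/5)*exp(-2*I) + pi*(4/5 + 8*I/5)*exp(4)

Final answer: pi*(-4/5 + 2*I/5)*exp(-2*I) + pi*(4/5 + 8*I/5)*exp(4)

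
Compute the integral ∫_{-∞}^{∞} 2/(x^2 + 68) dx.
Let f(z) = 2/(z^2 + 68). The denominator has no real zeros and deg Q - deg P = 2 ≥ 2, so the integral of f over the upper semicircle |z| = R tends to 0 as R → ∞. Closing the contour in the upper half-plane,
  ∫_{-∞}^{∞} f(x) dx = 2πi · Σ Res(f, z_k)  over the poles with Im z_k > 0.

Zeros of the denominator: z^2 + 68 = 0 gives z = ±2*sqrt(17)*I.
Upper half-plane: z = 2*sqrt(17)*I (simple).

Each pole is a simple zero of Q(z) = z^2 + 68, so Res(f, z₀) = P(z₀)/Q'(z₀) with P(z) = 2, Q'(z) = 2*z:
  Res(f, 2*sqrt(17)*I) = (2)/(4*sqrt(17)*I) = -sqrt(17)*I/34

∫_{-∞}^{∞} f(x) dx = 2πi · (-sqrt(17)*I/34) = sqrt(17)*pi/17

Final answer: sqrt(17)*pi/17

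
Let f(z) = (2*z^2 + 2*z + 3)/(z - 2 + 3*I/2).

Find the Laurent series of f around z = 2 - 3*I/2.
Put w = z - (2 - 3*I/2), i.e. z = w + 2 - 3*I/2. The denominator is w, so it suffices to rewrite the numerator in powers of w.

P(z) = 2*z^2 + 2*z + 3
P(w + 2 - 3*I/2) = 21/2 - 15*I + (10 - 6*I)*w + 2*w^2

Dividing each term by w:
  f = (21/2 - 15*I)/w + 10 - 6*I + 2*w

Substituting back w = z - 2 + 3*I/2:
  f(z) = (21/2 - 15*I)/(z - 2 + 3*I/2) + 10 - 6*I + 2*(z - 2 + 3*I/2)

The series is finite because the numerator is a polynomial; the negative powers form the principal part, and the coefficient of 1/(z - 2 + 3*I/2) gives Res(f, 2 - 3*I/2) = 21/2 - 15*I.

Final answer: (21/2 - 15*I)/(z - 2 + 3*I/2) + 10 - 6*I + 2*(z - 2 + 3*I/2)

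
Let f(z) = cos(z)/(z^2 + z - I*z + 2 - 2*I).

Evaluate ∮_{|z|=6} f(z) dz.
pi*(-3/5 - I/5)*cos(1 + I) + pi*(3/5 + I/5)*cosh(2)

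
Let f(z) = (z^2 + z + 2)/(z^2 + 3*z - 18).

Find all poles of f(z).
{-6, 3}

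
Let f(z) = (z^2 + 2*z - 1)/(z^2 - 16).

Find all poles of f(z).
The singularities of f are the zeros of the denominator. Factoring,
  z^2 - 16 = (z - 4)*(z + 4)
so the candidates are z = 4, z = -4.

Check the numerator P(z) = z^2 + 2*z - 1 at each one:
  P(4) = 23 ≠ 0, so z = 4 is a (simple) pole.
  P(-4) = 7 ≠ 0, so z = -4 is a (simple) pole.

Poles of f: {-4, 4}

Final answer: {-4, 4}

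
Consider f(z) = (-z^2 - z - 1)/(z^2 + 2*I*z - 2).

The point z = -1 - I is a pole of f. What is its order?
Factor the denominator:
  z^2 + 2*I*z - 2 = (z + 1 + I)*(z - 1 + I)

The numerator P(z) = -z^2 - z - 1 has P(-1 - I) = -I ≠ 0, so no factor of (z + 1 + I) cancels.
Near z = -1 - I we can therefore write f(z) = g(z)/(z + 1 + I) with g analytic at -1 - I and g(-1 - I) ≠ 0 (g is the numerator divided by the remaining denominator factors).

Hence z = -1 - I is a pole of order 1.

Final answer: 1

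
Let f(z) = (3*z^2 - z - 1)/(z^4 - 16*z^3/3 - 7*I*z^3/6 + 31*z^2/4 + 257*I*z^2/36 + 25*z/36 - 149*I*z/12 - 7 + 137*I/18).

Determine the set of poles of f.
The singularities of f are the zeros of the denominator. Factoring,
  z^4 - 16*z^3/3 - 7*I*z^3/6 + 31*z^2/4 + 257*I*z^2/36 + 25*z/36 - 149*I*z/12 - 7 + 137*I/18 = (z + 2/3 - I)*(z - 3 + I/3)*(z - 3/2 - I)*(z - 3/2 + I/2)
so the candidates are z = -2/3 + I, z = 3 - I/3, z = 3/2 + I, z = 3/2 - I/2.

Check the numerator P(z) = 3*z^2 - z - 1 at each one:
  P(-2/3 + I) = -2 - 5*I ≠ 0, so z = -2/3 + I is a (simple) pole.
  P(3 - I/3) = 68/3 - 17*I/3 ≠ 0, so z = 3 - I/3 is a (simple) pole.
  P(3/2 + I) = 5/4 + 8*I ≠ 0, so z = 3/2 + I is a (simple) pole.
  P(3/2 - I/2) = 7/2 - 4*I ≠ 0, so z = 3/2 - I/2 is a (simple) pole.

Poles of f: {-2/3 + I, 3/2 - I/2, 3/2 + I, 3 - I/3}

Final answer: {-2/3 + I, 3/2 - I/2, 3/2 + I, 3 - I/3}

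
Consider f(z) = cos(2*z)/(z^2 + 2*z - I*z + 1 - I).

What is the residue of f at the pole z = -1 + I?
Write f(z) = P(z)/Q(z) with P(z) = cos(2*z) and Q(z) = z^2 + 2*z - I*z + 1 - I.
The denominator factors as Q(z) = (z + 1)*(z + 1 - I), so z = -1 + I is a simple zero of Q and P is analytic there; z = -1 + I is therefore a simple pole and
  Res(f, z₀) = P(z₀)/Q'(z₀).

Q'(z) = 2*z + 2 - I, so Q'(-1 + I) = I.
P(-1 + I) = cos(2 - 2*I).

Res(f, -1 + I) = (cos(2 - 2*I))/(I) = -I*cos(2 - 2*I)

Final answer: -I*cos(2 - 2*I)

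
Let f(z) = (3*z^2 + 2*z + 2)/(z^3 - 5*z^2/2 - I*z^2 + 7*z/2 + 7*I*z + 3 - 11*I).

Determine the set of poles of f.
The singularities of f are the zeros of the denominator. Factoring,
  z^3 - 5*z^2/2 - I*z^2 + 7*z/2 + 7*I*z + 3 - 11*I = (z - 2 + 2*I)*(z + 1 - 2*I)*(z - 3/2 - I)
so the candidates are z = 2 - 2*I, z = -1 + 2*I, z = 3/2 + I.

Check the numerator P(z) = 3*z^2 + 2*z + 2 at each one:
  P(2 - 2*I) = 6 - 28*I ≠ 0, so z = 2 - 2*I is a (simple) pole.
  P(-1 + 2*I) = -9 - 8*I ≠ 0, so z = -1 + 2*I is a (simple) pole.
  P(3/2 + I) = 35/4 + 11*I ≠ 0, so z = 3/2 + I is a (simple) pole.

Poles of f: {-1 + 2*I, 3/2 + I, 2 - 2*I}

Final answer: {-1 + 2*I, 3/2 + I, 2 - 2*I}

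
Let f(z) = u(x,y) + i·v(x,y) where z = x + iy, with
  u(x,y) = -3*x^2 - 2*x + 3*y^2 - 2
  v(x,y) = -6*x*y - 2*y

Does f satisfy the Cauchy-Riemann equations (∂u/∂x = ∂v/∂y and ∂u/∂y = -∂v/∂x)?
∂u/∂x = -6*x - 2
∂v/∂y = -6*x - 2
∂u/∂y = 6*y
∂v/∂x = -6*y
∂u/∂x = ∂v/∂y and ∂u/∂y = -∂v/∂x hold identically; f is analytic.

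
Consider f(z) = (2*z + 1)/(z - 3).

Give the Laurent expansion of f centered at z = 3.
7/(z - 3) + 2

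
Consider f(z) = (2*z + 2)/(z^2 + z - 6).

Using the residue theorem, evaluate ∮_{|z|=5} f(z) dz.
4*I*pi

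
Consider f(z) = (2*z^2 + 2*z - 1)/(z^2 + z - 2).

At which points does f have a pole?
The singularities of f are the zeros of the denominator. Factoring,
  z^2 + z - 2 = (z - 1)*(z + 2)
so the candidates are z = 1, z = -2.

Check the numerator P(z) = 2*z^2 + 2*z - 1 at each one:
  P(1) = 3 ≠ 0, so z = 1 is a (simple) pole.
  P(-2) = 3 ≠ 0, so z = -2 is a (simple) pole.

Poles of f: {-2, 1}

Final answer: {-2, 1}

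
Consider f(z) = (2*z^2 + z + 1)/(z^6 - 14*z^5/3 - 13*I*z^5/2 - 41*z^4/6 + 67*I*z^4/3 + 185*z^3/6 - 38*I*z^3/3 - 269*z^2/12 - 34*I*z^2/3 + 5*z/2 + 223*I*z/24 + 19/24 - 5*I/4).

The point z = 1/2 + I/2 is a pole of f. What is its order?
Factor the denominator:
  z^6 - 14*z^5/3 - 13*I*z^5/2 - 41*z^4/6 + 67*I*z^4/3 + 185*z^3/6 - 38*I*z^3/3 - 269*z^2/12 - 34*I*z^2/3 + 5*z/2 + 223*I*z/24 + 19/24 - 5*I/4 = (z - 1/2 - I/2)^4*(z - 2/3 - 3*I/2)*(z - 2 - 3*I)

The numerator P(z) = 2*z^2 + z + 1 has P(1/2 + I/2) = 3/2 + 3*I/2 ≠ 0, so no factor of (z - 1/2 - I/2) cancels.
Near z = 1/2 + I/2 we can therefore write f(z) = g(z)/(z - 1/2 - I/2)^4 with g analytic at 1/2 + I/2 and g(1/2 + I/2) ≠ 0 (g is the numerator divided by the remaining denominator factors).

Hence z = 1/2 + I/2 is a pole of order 4.

Final answer: 4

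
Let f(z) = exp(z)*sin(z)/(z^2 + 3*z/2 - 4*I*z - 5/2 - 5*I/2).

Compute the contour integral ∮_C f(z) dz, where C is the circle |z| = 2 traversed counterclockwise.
pi*(16/17 - 4*I/17)*exp(-1/2 + I)*sin(1/2 - I)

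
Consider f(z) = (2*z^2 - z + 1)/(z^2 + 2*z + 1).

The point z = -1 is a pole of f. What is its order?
2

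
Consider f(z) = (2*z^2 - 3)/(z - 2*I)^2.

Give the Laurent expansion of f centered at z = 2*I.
-11/(z - 2*I)^2 + 8*I/(z - 2*I) + 2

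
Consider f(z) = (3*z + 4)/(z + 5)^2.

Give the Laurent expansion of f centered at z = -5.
Put w = z - (-5), i.e. z = w - 5. The denominator is w^2, so it suffices to rewrite the numerator in powers of w.

P(z) = 3*z + 4
P(w - 5) = -11 + 3*w

Dividing each term by w^2:
  f = -11/w^2 + 3/w

Substituting back w = z + 5:
  f(z) = -11/(z + 5)^2 + 3/(z + 5)

The series is finite because the numerator is a polynomial; the negative powers form the principal part, and the coefficient of 1/(z + 5) gives Res(f, -5) = 3.

Final answer: -11/(z + 5)^2 + 3/(z + 5)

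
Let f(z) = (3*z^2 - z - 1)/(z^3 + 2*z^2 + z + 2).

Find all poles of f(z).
The singularities of f are the zeros of the denominator. Factoring,
  z^3 + 2*z^2 + z + 2 = (z + I)*(z + 2)*(z - I)
so the candidates are z = -I, z = -2, z = I.

Check the numerator P(z) = 3*z^2 - z - 1 at each one:
  P(-I) = -4 + I ≠ 0, so z = -I is a (simple) pole.
  P(-2) = 13 ≠ 0, so z = -2 is a (simple) pole.
  P(I) = -4 - I ≠ 0, so z = I is a (simple) pole.

Poles of f: {-2, -I, I}

Final answer: {-2, -I, I}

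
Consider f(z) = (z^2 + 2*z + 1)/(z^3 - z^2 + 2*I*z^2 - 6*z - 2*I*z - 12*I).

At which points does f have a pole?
The singularities of f are the zeros of the denominator. Factoring,
  z^3 - z^2 + 2*I*z^2 - 6*z - 2*I*z - 12*I = (z + 2*I)*(z - 3)*(z + 2)
so the candidates are z = -2*I, z = 3, z = -2.

Check the numerator P(z) = z^2 + 2*z + 1 at each one:
  P(-2*I) = -3 - 4*I ≠ 0, so z = -2*I is a (simple) pole.
  P(3) = 16 ≠ 0, so z = 3 is a (simple) pole.
  P(-2) = 1 ≠ 0, so z = -2 is a (simple) pole.

Poles of f: {-2, -2*I, 3}

Final answer: {-2, -2*I, 3}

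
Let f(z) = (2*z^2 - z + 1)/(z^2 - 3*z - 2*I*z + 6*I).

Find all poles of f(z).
The singularities of f are the zeros of the denominator. Factoring,
  z^2 - 3*z - 2*I*z + 6*I = (z - 3)*(z - 2*I)
so the candidates are z = 3, z = 2*I.

Check the numerator P(z) = 2*z^2 - z + 1 at each one:
  P(3) = 16 ≠ 0, so z = 3 is a (simple) pole.
  P(2*I) = -7 - 2*I ≠ 0, so z = 2*I is a (simple) pole.

Poles of f: {2*I, 3}

Final answer: {2*I, 3}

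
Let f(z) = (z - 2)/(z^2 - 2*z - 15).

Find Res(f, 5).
3/8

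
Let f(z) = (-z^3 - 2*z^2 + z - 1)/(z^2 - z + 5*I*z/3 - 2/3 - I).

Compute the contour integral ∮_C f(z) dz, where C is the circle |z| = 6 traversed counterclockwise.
By the residue theorem, ∮_C f(z) dz = 2πi · (sum of the residues of f at the poles inside |z| = 6).

The denominator factors as (z - 1 + 2*I/3)*(z + I), so the singularities of f are simple poles at z = 1 - 2*I/3, z = -I.
  |1 - 2*I/3|² = 13/9 < 36 = 6², so this pole is inside the contour.
  |-I|² = 1 < 36 = 6², so this pole is inside the contour.

With P(z) = -z^3 - 2*z^2 + z - 1 and Q(z) = z^2 - z + 5*I*z/3 - 2/3 - I, each pole is simple, so Res(f, z₀) = P(z₀)/Q'(z₀) with Q'(z) = 2*z - 1 + 5*I/3.
  Res(f, 1 - 2*I/3) = P(1 - 2*I/3)/Q'(1 - 2*I/3) = (-7/9 + 100*I/27)/(1 + I/3) = 37/90 + 107*I/30
  Res(f, -I) = P(-I)/Q'(-I) = (1 - 2*I)/(-1 - I/3) = -3/10 + 21*I/10

Sum of residues inside C: 1/9 + 17*I/3
∮_C f(z) dz = 2πi · (1/9 + 17*I/3) = pi*(-34/3 + 2*I/9)

Final answer: pi*(-34/3 + 2*I/9)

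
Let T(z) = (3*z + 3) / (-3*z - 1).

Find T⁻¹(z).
Set w = T(z) = (3*z + 3) / (-3*z - 1) and solve for z:
  w*(-3*z - 1) = 3*z + 3
  -w + z*(-3*w - 3) - 3 = 0
  z*(-3*w - 3) = w + 3
  z = (-w - 3)/(3*w + 3)
Renaming the variable, T⁻¹(z) = (-z - 3)/(3*z + 3).
(Check: ad - bc = 6 ≠ 0, so T is invertible.)

Final answer: (-z - 3)/(3*z + 3)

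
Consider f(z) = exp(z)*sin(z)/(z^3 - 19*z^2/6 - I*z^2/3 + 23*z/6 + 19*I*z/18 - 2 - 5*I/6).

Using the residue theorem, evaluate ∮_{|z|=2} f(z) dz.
By the residue theorem, ∮_C f(z) dz = 2πi · (sum of the residues of f at the poles inside |z| = 2).

The denominator factors as (z - 2/3 - I)*(z - 1 + 2*I/3)*(z - 3/2), so the singularities of f are simple poles at z = 2/3 + I, z = 1 - 2*I/3, z = 3/2.
  |2/3 + I|² = 13/9 < 4 = 2², so this pole is inside the contour.
  |1 - 2*I/3|² = 13/9 < 4 = 2², so this pole is inside the contour.
  |3/2|² = 9/4 < 4 = 2², so this pole is inside the contour.

With P(z) = exp(z)*sin(z) and Q(z) = z^3 - 19*z^2/6 - I*z^2/3 + 23*z/6 + 19*I*z/18 - 2 - 5*I/6, each pole is simple, so Res(f, z₀) = P(z₀)/Q'(z₀) with Q'(z) = 3*z^2 - 19*z/3 - 2*I*z/3 + 23/6 + 19*I/18.
  Res(f, 2/3 + I) = P(2/3 + I)/Q'(2/3 + I) = (exp(2/3 + I)*sin(2/3 + I))/(-25/18 - 31*I/18) = (-225/793 + 279*I/793)*exp(2/3 + I)*sin(2/3 + I)
  Res(f, 1 - 2*I/3) = P(1 - 2*I/3)/Q'(1 - 2*I/3) = (exp(1 - 2*I/3)*sin(1 - 2*I/3))/(-23/18 + 11*I/18) = (-207/325 - 99*I/325)*exp(1 - 2*I/3)*sin(1 - 2*I/3)
  Res(f, 3/2) = P(3/2)/Q'(3/2) = (exp(3/2)*sin(3/2))/(13/12 + I/18) = (1404/1525 - 72*I/1525)*exp(3/2)*sin(3/2)

Sum of residues inside C: (-225/793 + 279*I/793)*exp(2/3 + I)*sin(2/3 + I) + (1404/1525 - 72*I/1525)*exp(3/2)*sin(3/2) + (-207/325 - 99*I/325)*exp(1 - 2*I/3)*sin(1 - 2*I/3)
∮_C f(z) dz = 2πi · ((-225/793 + 279*I/793)*exp(2/3 + I)*sin(2/3 + I) + (1404/1525 - 72*I/1525)*exp(3/2)*sin(3/2) + (-207/325 - 99*I/325)*exp(1 - 2*I/3)*sin(1 - 2*I/3)) = pi*(198/325 - 414*I/325)*exp(1 - 2*I/3)*sin(1 - 2*I/3) + pi*(-558/793 - 450*I/793)*exp(2/3 + I)*sin(2/3 + I) + pi*(144/1525 + 2808*I/1525)*exp(3/2)*sin(3/2)

Final answer: pi*(198/325 - 414*I/325)*exp(1 - 2*I/3)*sin(1 - 2*I/3) + pi*(-558/793 - 450*I/793)*exp(2/3 + I)*sin(2/3 + I) + pi*(144/1525 + 2808*I/1525)*exp(3/2)*sin(3/2)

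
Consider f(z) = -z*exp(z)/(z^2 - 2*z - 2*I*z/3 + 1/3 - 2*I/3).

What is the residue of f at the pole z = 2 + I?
Write f(z) = P(z)/Q(z) with P(z) = -z*exp(z) and Q(z) = z^2 - 2*z - 2*I*z/3 + 1/3 - 2*I/3.
The denominator factors as Q(z) = (z + I/3)*(z - 2 - I), so z = 2 + I is a simple zero of Q and P is analytic there; z = 2 + I is therefore a simple pole and
  Res(f, z₀) = P(z₀)/Q'(z₀).

Q'(z) = 2*z - 2 - 2*I/3, so Q'(2 + I) = 2 + 4*I/3.
P(2 + I) = (-2 - I)*exp(2 + I).

Res(f, 2 + I) = ((-2 - I)*exp(2 + I))/(2 + 4*I/3) = (-12/13 + 3*I/26)*exp(2 + I)

Final answer: (-12/13 + 3*I/26)*exp(2 + I)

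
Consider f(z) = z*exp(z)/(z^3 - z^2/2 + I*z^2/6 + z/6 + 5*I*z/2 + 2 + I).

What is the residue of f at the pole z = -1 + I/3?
Write f(z) = P(z)/Q(z) with P(z) = z*exp(z) and Q(z) = z^3 - z^2/2 + I*z^2/6 + z/6 + 5*I*z/2 + 2 + I.
The denominator factors as Q(z) = (z - 3/2 + 3*I/2)*(z - I)*(z + 1 - I/3), so z = -1 + I/3 is a simple zero of Q and P is analytic there; z = -1 + I/3 is therefore a simple pole and
  Res(f, z₀) = P(z₀)/Q'(z₀).

Q'(z) = 3*z^2 - z + I*z/3 + 1/6 + 5*I/2, so Q'(-1 + I/3) = 67/18 - I/6.
P(-1 + I/3) = (-1 + I/3)*exp(-1 + I/3).

Res(f, -1 + I/3) = ((-1 + I/3)*exp(-1 + I/3))/(67/18 - I/6) = (-612/2249 + 174*I/2249)*exp(-1 + I/3)

Final answer: (-612/2249 + 174*I/2249)*exp(-1 + I/3)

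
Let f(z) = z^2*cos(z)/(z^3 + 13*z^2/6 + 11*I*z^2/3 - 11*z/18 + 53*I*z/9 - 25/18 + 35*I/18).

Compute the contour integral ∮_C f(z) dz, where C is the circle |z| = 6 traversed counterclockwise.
pi*(-584/265 - 288*I/265)*cos(1 + I/3) + pi*(208/257 + 244*I/257)*cos(2/3 + I/3) + pi*(94968/68105 + 145566*I/68105)*cos(1/2 + 3*I)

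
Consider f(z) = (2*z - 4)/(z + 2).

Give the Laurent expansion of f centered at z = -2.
Put w = z - (-2), i.e. z = w - 2. The denominator is w, so it suffices to rewrite the numerator in powers of w.

P(z) = 2*z - 4
P(w - 2) = -8 + 2*w

Dividing each term by w:
  f = -8/w + 2

Substituting back w = z + 2:
  f(z) = -8/(z + 2) + 2

The series is finite because the numerator is a polynomial; the negative powers form the principal part, and the coefficient of 1/(z + 2) gives Res(f, -2) = -8.

Final answer: -8/(z + 2) + 2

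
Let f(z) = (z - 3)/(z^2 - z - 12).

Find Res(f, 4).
1/7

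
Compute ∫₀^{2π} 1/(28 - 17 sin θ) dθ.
Call the integral J. The integrand is 2π-periodic and we integrate over a full period, so shifting θ does not change the value (θ → θ + π/2 turns sin θ into cos θ; θ → θ + π flips the sign of the trig term). Hence
  J = ∫₀^{2π} dθ/(28 + 17 cos θ).
Put z = e^{iθ}: then cos θ = (z + 1/z)/2, dθ = dz/(iz), and z runs once counterclockwise around |z| = 1:
  J = ∮_{|z|=1} 1/(28 + 17*(z + 1/z)/2) · dz/(iz) = (2/i) ∮_{|z|=1} dz/(17*z^2 + 56*z + 17).
The roots of 17*z^2 + 56*z + 17 are z = (-28 ± sqrt(28^2 - 17^2))/17, with sqrt(495) = 3*sqrt(55); their product is 1, so only z₊ = -28/17 + 3*sqrt(55)/17 lies inside the unit circle (z₋ = -28/17 - 3*sqrt(55)/17 lies outside).
z₊ is a simple zero of q(z) = 17*z^2 + 56*z + 17, so Res(1/q, z₊) = 1/q'(z₊) with q'(z) = 34*z + 56; and q'(z₊) = 17*(z₊ - z₋) = 6*sqrt(55).
Therefore J = (2/i) · 2πi · 1/(6*sqrt(55)) = 2*pi/(3*sqrt(55)) = 2*sqrt(55)*pi/165

Final answer: 2*sqrt(55)*pi/165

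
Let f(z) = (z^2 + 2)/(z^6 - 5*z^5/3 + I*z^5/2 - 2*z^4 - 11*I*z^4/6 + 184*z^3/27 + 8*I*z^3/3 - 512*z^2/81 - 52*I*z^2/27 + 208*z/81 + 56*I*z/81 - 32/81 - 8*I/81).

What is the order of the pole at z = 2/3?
4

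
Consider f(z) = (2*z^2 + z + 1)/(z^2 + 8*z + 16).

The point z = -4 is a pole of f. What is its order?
Factor the denominator:
  z^2 + 8*z + 16 = (z + 4)^2

The numerator P(z) = 2*z^2 + z + 1 has P(-4) = 29 ≠ 0, so no factor of (z + 4) cancels.
Near z = -4 we can therefore write f(z) = g(z)/(z + 4)^2 with g analytic at -4 and g(-4) ≠ 0 (g is just the numerator).

Hence z = -4 is a pole of order 2.

Final answer: 2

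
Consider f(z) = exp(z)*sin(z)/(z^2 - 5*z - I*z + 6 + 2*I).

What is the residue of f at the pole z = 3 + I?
(1/2 - I/2)*exp(3 + I)*sin(3 + I)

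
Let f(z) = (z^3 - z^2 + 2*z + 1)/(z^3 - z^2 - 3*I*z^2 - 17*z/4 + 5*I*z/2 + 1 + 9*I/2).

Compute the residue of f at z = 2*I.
-244/325 + 392*I/325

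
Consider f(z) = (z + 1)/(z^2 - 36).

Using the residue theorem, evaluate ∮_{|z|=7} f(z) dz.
By the residue theorem, ∮_C f(z) dz = 2πi · (sum of the residues of f at the poles inside |z| = 7).

The denominator factors as (z + 6)*(z - 6), so the singularities of f are simple poles at z = -6, z = 6.
  |-6|² = 36 < 49 = 7², so this pole is inside the contour.
  |6|² = 36 < 49 = 7², so this pole is inside the contour.

With P(z) = z + 1 and Q(z) = z^2 - 36, each pole is simple, so Res(f, z₀) = P(z₀)/Q'(z₀) with Q'(z) = 2*z.
  Res(f, -6) = P(-6)/Q'(-6) = (-5)/(-12) = 5/12
  Res(f, 6) = P(6)/Q'(6) = (7)/(12) = 7/12

Sum of residues inside C: 1
∮_C f(z) dz = 2πi · (1) = 2*I*pi

Final answer: 2*I*pi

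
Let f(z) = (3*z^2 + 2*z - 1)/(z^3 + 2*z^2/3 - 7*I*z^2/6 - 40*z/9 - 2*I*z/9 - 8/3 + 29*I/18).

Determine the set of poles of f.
The singularities of f are the zeros of the denominator. Factoring,
  z^3 + 2*z^2/3 - 7*I*z^2/6 - 40*z/9 - 2*I*z/9 - 8/3 + 29*I/18 = (z - 2 - I/3)*(z + 2 - I/2)*(z + 2/3 - I/3)
so the candidates are z = 2 + I/3, z = -2 + I/2, z = -2/3 + I/3.

Check the numerator P(z) = 3*z^2 + 2*z - 1 at each one:
  P(2 + I/3) = 44/3 + 14*I/3 ≠ 0, so z = 2 + I/3 is a (simple) pole.
  P(-2 + I/2) = 25/4 - 5*I ≠ 0, so z = -2 + I/2 is a (simple) pole.
  P(-2/3 + I/3) = -4/3 - 2*I/3 ≠ 0, so z = -2/3 + I/3 is a (simple) pole.

Poles of f: {-2 + I/2, -2/3 + I/3, 2 + I/3}

Final answer: {-2 + I/2, -2/3 + I/3, 2 + I/3}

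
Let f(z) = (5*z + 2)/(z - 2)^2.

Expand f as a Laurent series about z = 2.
12/(z - 2)^2 + 5/(z - 2)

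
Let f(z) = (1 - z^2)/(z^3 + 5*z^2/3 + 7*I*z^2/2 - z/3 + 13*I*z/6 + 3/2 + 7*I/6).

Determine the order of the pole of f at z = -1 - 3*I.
Factor the denominator:
  z^3 + 5*z^2/3 + 7*I*z^2/2 - z/3 + 13*I*z/6 + 3/2 + 7*I/6 = (z + 1 + 3*I)*(z - I/2)*(z + 2/3 + I)

The numerator P(z) = 1 - z^2 has P(-1 - 3*I) = 9 - 6*I ≠ 0, so no factor of (z + 1 + 3*I) cancels.
Near z = -1 - 3*I we can therefore write f(z) = g(z)/(z + 1 + 3*I) with g analytic at -1 - 3*I and g(-1 - 3*I) ≠ 0 (g is the numerator divided by the remaining denominator factors).

Hence z = -1 - 3*I is a pole of order 1.

Final answer: 1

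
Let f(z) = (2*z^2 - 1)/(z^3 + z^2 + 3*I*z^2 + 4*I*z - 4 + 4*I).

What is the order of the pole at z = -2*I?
Factor the denominator:
  z^3 + z^2 + 3*I*z^2 + 4*I*z - 4 + 4*I = (z + 2*I)^2*(z + 1 - I)

The numerator P(z) = 2*z^2 - 1 has P(-2*I) = -9 ≠ 0, so no factor of (z + 2*I) cancels.
Near z = -2*I we can therefore write f(z) = g(z)/(z + 2*I)^2 with g analytic at -2*I and g(-2*I) ≠ 0 (g is the numerator divided by the remaining denominator factors).

Hence z = -2*I is a pole of order 2.

Final answer: 2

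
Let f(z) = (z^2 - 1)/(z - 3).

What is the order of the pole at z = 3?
Factor the denominator:
  z - 3 = (z - 3)

The numerator P(z) = z^2 - 1 has P(3) = 8 ≠ 0, so no factor of (z - 3) cancels.
Near z = 3 we can therefore write f(z) = g(z)/(z - 3) with g analytic at 3 and g(3) ≠ 0 (g is just the numerator).

Hence z = 3 is a pole of order 1.

Final answer: 1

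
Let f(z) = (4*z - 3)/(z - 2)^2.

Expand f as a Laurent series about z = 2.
Put w = z - (2), i.e. z = w + 2. The denominator is w^2, so it suffices to rewrite the numerator in powers of w.

P(z) = 4*z - 3
P(w + 2) = 5 + 4*w

Dividing each term by w^2:
  f = 5/w^2 + 4/w

Substituting back w = z - 2:
  f(z) = 5/(z - 2)^2 + 4/(z - 2)

The series is finite because the numerator is a polynomial; the negative powers form the principal part, and the coefficient of 1/(z - 2) gives Res(f, 2) = 4.

Final answer: 5/(z - 2)^2 + 4/(z - 2)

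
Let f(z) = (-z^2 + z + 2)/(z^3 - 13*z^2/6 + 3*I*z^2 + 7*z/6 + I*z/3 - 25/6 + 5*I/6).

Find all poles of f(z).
The singularities of f are the zeros of the denominator. Factoring,
  z^3 - 13*z^2/6 + 3*I*z^2 + 7*z/6 + I*z/3 - 25/6 + 5*I/6 = (z - 2 + 3*I)*(z + 1/3 - I)*(z - 1/2 + I)
so the candidates are z = 2 - 3*I, z = -1/3 + I, z = 1/2 - I.

Check the numerator P(z) = -z^2 + z + 2 at each one:
  P(2 - 3*I) = 9 + 9*I ≠ 0, so z = 2 - 3*I is a (simple) pole.
  P(-1/3 + I) = 23/9 + 5*I/3 ≠ 0, so z = -1/3 + I is a (simple) pole.
  P(1/2 - I) = 13/4 ≠ 0, so z = 1/2 - I is a (simple) pole.

Poles of f: {-1/3 + I, 1/2 - I, 2 - 3*I}

Final answer: {-1/3 + I, 1/2 - I, 2 - 3*I}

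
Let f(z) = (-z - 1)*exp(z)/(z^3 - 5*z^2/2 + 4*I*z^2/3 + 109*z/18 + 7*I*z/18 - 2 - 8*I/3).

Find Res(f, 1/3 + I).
Write f(z) = P(z)/Q(z) with P(z) = (-z - 1)*exp(z) and Q(z) = z^3 - 5*z^2/2 + 4*I*z^2/3 + 109*z/18 + 7*I*z/18 - 2 - 8*I/3.
The denominator factors as Q(z) = (z - 2/3 - 2*I/3)*(z - 1/3 - I)*(z - 3/2 + 3*I), so z = 1/3 + I is a simple zero of Q and P is analytic there; z = 1/3 + I is therefore a simple pole and
  Res(f, z₀) = P(z₀)/Q'(z₀).

Q'(z) = 3*z^2 - 5*z + 8*I*z/3 + 109/18 + 7*I/18, so Q'(1/3 + I) = -17/18 - 31*I/18.
P(1/3 + I) = (-4/3 - I)*exp(1/3 + I).

Res(f, 1/3 + I) = ((-4/3 - I)*exp(1/3 + I))/(-17/18 - 31*I/18) = (483/625 - 219*I/625)*exp(1/3 + I)

Final answer: (483/625 - 219*I/625)*exp(1/3 + I)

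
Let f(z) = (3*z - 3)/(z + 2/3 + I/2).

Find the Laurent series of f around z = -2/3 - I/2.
Put w = z - (-2/3 - I/2), i.e. z = w - 2/3 - I/2. The denominator is w, so it suffices to rewrite the numerator in powers of w.

P(z) = 3*z - 3
P(w - 2/3 - I/2) = -5 - 3*I/2 + 3*w

Dividing each term by w:
  f = (-5 - 3*I/2)/w + 3

Substituting back w = z + 2/3 + I/2:
  f(z) = (-5 - 3*I/2)/(z + 2/3 + I/2) + 3

The series is finite because the numerator is a polynomial; the negative powers form the principal part, and the coefficient of 1/(z + 2/3 + I/2) gives Res(f, -2/3 - I/2) = -5 - 3*I/2.

Final answer: (-5 - 3*I/2)/(z + 2/3 + I/2) + 3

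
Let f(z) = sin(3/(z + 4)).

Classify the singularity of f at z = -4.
Let u = z + 4. Then
  sin(3/u) = Σ_{k≥0} (-1)^k (3)^(2k+1)/((2k+1)!·u^(2k+1)) = 3/u - 9/(2*u^3) + 81/(40*u^5) + ...
which has infinitely many negative powers of u, so sin(3/(z + 4)) has an essential singularity at z = -4.
So the singularity is essential.

Final answer: essential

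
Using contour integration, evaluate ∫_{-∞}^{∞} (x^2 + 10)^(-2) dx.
sqrt(10)*pi/200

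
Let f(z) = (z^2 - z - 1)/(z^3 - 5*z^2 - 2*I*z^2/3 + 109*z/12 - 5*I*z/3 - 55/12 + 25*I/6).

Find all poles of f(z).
{1/2 - I, 3/2 - I/3, 3 + 2*I}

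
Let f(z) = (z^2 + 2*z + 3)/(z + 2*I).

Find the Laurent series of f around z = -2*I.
Put w = z - (-2*I), i.e. z = w - 2*I. The denominator is w, so it suffices to rewrite the numerator in powers of w.

P(z) = z^2 + 2*z + 3
P(w - 2*I) = -1 - 4*I + (2 - 4*I)*w + w^2

Dividing each term by w:
  f = (-1 - 4*I)/w + 2 - 4*I + w

Substituting back w = z + 2*I:
  f(z) = (-1 - 4*I)/(z + 2*I) + 2 - 4*I + (z + 2*I)

The series is finite because the numerator is a polynomial; the negative powers form the principal part, and the coefficient of 1/(z + 2*I) gives Res(f, -2*I) = -1 - 4*I.

Final answer: (-1 - 4*I)/(z + 2*I) + 2 - 4*I + (z + 2*I)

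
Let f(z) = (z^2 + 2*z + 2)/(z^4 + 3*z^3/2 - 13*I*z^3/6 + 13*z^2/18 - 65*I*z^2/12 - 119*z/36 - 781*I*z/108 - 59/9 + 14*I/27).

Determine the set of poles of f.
The singularities of f are the zeros of the denominator. Factoring,
  z^4 + 3*z^3/2 - 13*I*z^3/6 + 13*z^2/18 - 65*I*z^2/12 - 119*z/36 - 781*I*z/108 - 59/9 + 14*I/27 = (z - 1/3 - I)*(z - 2/3 - 2*I)*(z + 1 + 3*I/2)*(z + 3/2 - 2*I/3)
so the candidates are z = 1/3 + I, z = 2/3 + 2*I, z = -1 - 3*I/2, z = -3/2 + 2*I/3.

Check the numerator P(z) = z^2 + 2*z + 2 at each one:
  P(1/3 + I) = 16/9 + 8*I/3 ≠ 0, so z = 1/3 + I is a (simple) pole.
  P(2/3 + 2*I) = -2/9 + 20*I/3 ≠ 0, so z = 2/3 + 2*I is a (simple) pole.
  P(-1 - 3*I/2) = -5/4 ≠ 0, so z = -1 - 3*I/2 is a (simple) pole.
  P(-3/2 + 2*I/3) = 29/36 - 2*I/3 ≠ 0, so z = -3/2 + 2*I/3 is a (simple) pole.

Poles of f: {-3/2 + 2*I/3, -1 - 3*I/2, 1/3 + I, 2/3 + 2*I}

Final answer: {-3/2 + 2*I/3, -1 - 3*I/2, 1/3 + I, 2/3 + 2*I}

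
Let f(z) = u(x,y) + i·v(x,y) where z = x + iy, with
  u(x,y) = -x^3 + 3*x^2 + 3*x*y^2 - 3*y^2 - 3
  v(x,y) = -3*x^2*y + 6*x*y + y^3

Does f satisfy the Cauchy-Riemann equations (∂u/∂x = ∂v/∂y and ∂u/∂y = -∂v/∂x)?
∂u/∂x = -3*x^2 + 6*x + 3*y^2
∂v/∂y = -3*x^2 + 6*x + 3*y^2
∂u/∂y = 6*x*y - 6*y
∂v/∂x = -6*x*y + 6*y
∂u/∂x = ∂v/∂y and ∂u/∂y = -∂v/∂x hold identically; f is analytic.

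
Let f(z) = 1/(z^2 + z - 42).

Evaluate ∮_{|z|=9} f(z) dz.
0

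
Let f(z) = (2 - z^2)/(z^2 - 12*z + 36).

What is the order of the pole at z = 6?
2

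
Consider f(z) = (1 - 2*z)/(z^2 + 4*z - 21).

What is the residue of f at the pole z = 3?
-1/2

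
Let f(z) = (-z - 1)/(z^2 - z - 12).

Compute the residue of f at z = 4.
Write f(z) = P(z)/Q(z) with P(z) = -z - 1 and Q(z) = z^2 - z - 12.
The denominator factors as Q(z) = (z + 3)*(z - 4), so z = 4 is a simple zero of Q and P is analytic there; z = 4 is therefore a simple pole and
  Res(f, z₀) = P(z₀)/Q'(z₀).

Q'(z) = 2*z - 1, so Q'(4) = 7.
P(4) = -5.

Res(f, 4) = (-5)/(7) = -5/7

Final answer: -5/7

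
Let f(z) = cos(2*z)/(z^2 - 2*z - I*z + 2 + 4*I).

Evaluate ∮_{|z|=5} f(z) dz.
By the residue theorem, ∮_C f(z) dz = 2πi · (sum of the residues of f at the poles inside |z| = 5).

The denominator factors as (z - 2 + I)*(z - 2*I), so the singularities of f are simple poles at z = 2 - I, z = 2*I.
  |2 - I|² = 5 < 25 = 5², so this pole is inside the contour.
  |2*I|² = 4 < 25 = 5², so this pole is inside the contour.

With P(z) = cos(2*z) and Q(z) = z^2 - 2*z - I*z + 2 + 4*I, each pole is simple, so Res(f, z₀) = P(z₀)/Q'(z₀) with Q'(z) = 2*z - 2 - I.
  Res(f, 2 - I) = P(2 - I)/Q'(2 - I) = (cos(4 - 2*I))/(2 - 3*I) = (2/13 + 3*I/13)*cos(4 - 2*I)
  Res(f, 2*I) = P(2*I)/Q'(2*I) = (cosh(4))/(-2 + 3*I) = (-2/13 - 3*I/13)*cosh(4)

Sum of residues inside C: (-2/13 - 3*I/13)*cosh(4) + (2/13 + 3*I/13)*cos(4 - 2*I)
∮_C f(z) dz = 2πi · ((-2/13 - 3*I/13)*cosh(4) + (2/13 + 3*I/13)*cos(4 - 2*I)) = pi*(6/13 - 4*I/13)*cosh(4) + pi*(-6/13 + 4*I/13)*cos(4 - 2*I)

Final answer: pi*(6/13 - 4*I/13)*cosh(4) + pi*(-6/13 + 4*I/13)*cos(4 - 2*I)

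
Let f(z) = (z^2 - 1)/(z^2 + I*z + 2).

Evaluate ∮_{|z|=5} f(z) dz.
By the residue theorem, ∮_C f(z) dz = 2πi · (sum of the residues of f at the poles inside |z| = 5).

The denominator factors as (z - I)*(z + 2*I), so the singularities of f are simple poles at z = I, z = -2*I.
  |I|² = 1 < 25 = 5², so this pole is inside the contour.
  |-2*I|² = 4 < 25 = 5², so this pole is inside the contour.

With P(z) = z^2 - 1 and Q(z) = z^2 + I*z + 2, each pole is simple, so Res(f, z₀) = P(z₀)/Q'(z₀) with Q'(z) = 2*z + I.
  Res(f, I) = P(I)/Q'(I) = (-2)/(3*I) = 2*I/3
  Res(f, -2*I) = P(-2*I)/Q'(-2*I) = (-5)/(-3*I) = -5*I/3

Sum of residues inside C: -I
∮_C f(z) dz = 2πi · (-I) = 2*pi

Final answer: 2*pi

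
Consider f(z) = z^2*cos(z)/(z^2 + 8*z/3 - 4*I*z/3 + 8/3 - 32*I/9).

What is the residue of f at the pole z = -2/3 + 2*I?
Write f(z) = P(z)/Q(z) with P(z) = z^2*cos(z) and Q(z) = z^2 + 8*z/3 - 4*I*z/3 + 8/3 - 32*I/9.
The denominator factors as Q(z) = (z + 2 + 2*I/3)*(z + 2/3 - 2*I), so z = -2/3 + 2*I is a simple zero of Q and P is analytic there; z = -2/3 + 2*I is therefore a simple pole and
  Res(f, z₀) = P(z₀)/Q'(z₀).

Q'(z) = 2*z + 8/3 - 4*I/3, so Q'(-2/3 + 2*I) = 4/3 + 8*I/3.
P(-2/3 + 2*I) = (-32/9 - 8*I/3)*cos(2/3 - 2*I).

Res(f, -2/3 + 2*I) = ((-32/9 - 8*I/3)*cos(2/3 - 2*I))/(4/3 + 8*I/3) = (-4/3 + 2*I/3)*cos(2/3 - 2*I)

Final answer: (-4/3 + 2*I/3)*cos(2/3 - 2*I)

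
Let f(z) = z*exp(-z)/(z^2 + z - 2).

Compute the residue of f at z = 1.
Write f(z) = P(z)/Q(z) with P(z) = z*exp(-z) and Q(z) = z^2 + z - 2.
The denominator factors as Q(z) = (z - 1)*(z + 2), so z = 1 is a simple zero of Q and P is analytic there; z = 1 is therefore a simple pole and
  Res(f, z₀) = P(z₀)/Q'(z₀).

Q'(z) = 2*z + 1, so Q'(1) = 3.
P(1) = exp(-1).

Res(f, 1) = (exp(-1))/(3) = exp(-1)/3

Final answer: exp(-1)/3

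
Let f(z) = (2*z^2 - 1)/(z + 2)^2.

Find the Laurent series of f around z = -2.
Put w = z - (-2), i.e. z = w - 2. The denominator is w^2, so it suffices to rewrite the numerator in powers of w.

P(z) = 2*z^2 - 1
P(w - 2) = 7 - 8*w + 2*w^2

Dividing each term by w^2:
  f = 7/w^2 - 8/w + 2

Substituting back w = z + 2:
  f(z) = 7/(z + 2)^2 - 8/(z + 2) + 2

The series is finite because the numerator is a polynomial; the negative powers form the principal part, and the coefficient of 1/(z + 2) gives Res(f, -2) = -8.

Final answer: 7/(z + 2)^2 - 8/(z + 2) + 2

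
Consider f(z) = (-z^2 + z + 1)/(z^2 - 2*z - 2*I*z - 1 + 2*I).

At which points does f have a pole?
{I, 2 + I}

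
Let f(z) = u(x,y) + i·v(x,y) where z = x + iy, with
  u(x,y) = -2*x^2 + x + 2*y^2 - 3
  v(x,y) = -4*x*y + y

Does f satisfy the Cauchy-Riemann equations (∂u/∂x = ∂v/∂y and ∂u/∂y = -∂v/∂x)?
∂u/∂x = 1 - 4*x
∂v/∂y = 1 - 4*x
∂u/∂y = 4*y
∂v/∂x = -4*y
∂u/∂x = ∂v/∂y and ∂u/∂y = -∂v/∂x hold identically; f is analytic.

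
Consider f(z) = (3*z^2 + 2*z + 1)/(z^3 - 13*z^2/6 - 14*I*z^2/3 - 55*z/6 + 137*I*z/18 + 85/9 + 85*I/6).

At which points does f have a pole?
The singularities of f are the zeros of the denominator. Factoring,
  z^3 - 13*z^2/6 - 14*I*z^2/3 - 55*z/6 + 137*I*z/18 + 85/9 + 85*I/6 = (z - 2/3 - 3*I)*(z - 3 - 2*I/3)*(z + 3/2 - I)
so the candidates are z = 2/3 + 3*I, z = 3 + 2*I/3, z = -3/2 + I.

Check the numerator P(z) = 3*z^2 + 2*z + 1 at each one:
  P(2/3 + 3*I) = -70/3 + 18*I ≠ 0, so z = 2/3 + 3*I is a (simple) pole.
  P(3 + 2*I/3) = 98/3 + 40*I/3 ≠ 0, so z = 3 + 2*I/3 is a (simple) pole.
  P(-3/2 + I) = 7/4 - 7*I ≠ 0, so z = -3/2 + I is a (simple) pole.

Poles of f: {-3/2 + I, 2/3 + 3*I, 3 + 2*I/3}

Final answer: {-3/2 + I, 2/3 + 3*I, 3 + 2*I/3}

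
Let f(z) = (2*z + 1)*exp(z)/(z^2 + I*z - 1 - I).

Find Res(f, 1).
Write f(z) = P(z)/Q(z) with P(z) = (2*z + 1)*exp(z) and Q(z) = z^2 + I*z - 1 - I.
The denominator factors as Q(z) = (z + 1 + I)*(z - 1), so z = 1 is a simple zero of Q and P is analytic there; z = 1 is therefore a simple pole and
  Res(f, z₀) = P(z₀)/Q'(z₀).

Q'(z) = 2*z + I, so Q'(1) = 2 + I.
P(1) = 3*exp(1).

Res(f, 1) = (3*exp(1))/(2 + I) = exp(1)*(6/5 - 3*I/5)

Final answer: exp(1)*(6/5 - 3*I/5)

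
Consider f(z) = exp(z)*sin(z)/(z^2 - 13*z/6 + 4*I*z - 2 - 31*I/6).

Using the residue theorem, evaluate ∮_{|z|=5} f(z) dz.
By the residue theorem, ∮_C f(z) dz = 2πi · (sum of the residues of f at the poles inside |z| = 5).

The denominator factors as (z - 2/3 + 3*I)*(z - 3/2 + I), so the singularities of f are simple poles at z = 2/3 - 3*I, z = 3/2 - I.
  |2/3 - 3*I|² = 85/9 < 25 = 5², so this pole is inside the contour.
  |3/2 - I|² = 13/4 < 25 = 5², so this pole is inside the contour.

With P(z) = exp(z)*sin(z) and Q(z) = z^2 - 13*z/6 + 4*I*z - 2 - 31*I/6, each pole is simple, so Res(f, z₀) = P(z₀)/Q'(z₀) with Q'(z) = 2*z - 13/6 + 4*I.
  Res(f, 2/3 - 3*I) = P(2/3 - 3*I)/Q'(2/3 - 3*I) = (exp(2/3 - 3*I)*sin(2/3 - 3*I))/(-5/6 - 2*I) = (-30/169 + 72*I/169)*exp(2/3 - 3*I)*sin(2/3 - 3*I)
  Res(f, 3/2 - I) = P(3/2 - I)/Q'(3/2 - I) = (exp(3/2 - I)*sin(3/2 - I))/(5/6 + 2*I) = (30/169 - 72*I/169)*exp(3/2 - I)*sin(3/2 - I)

Sum of residues inside C: (-30/169 + 72*I/169)*exp(2/3 - 3*I)*sin(2/3 - 3*I) + (30/169 - 72*I/169)*exp(3/2 - I)*sin(3/2 - I)
∮_C f(z) dz = 2πi · ((-30/169 + 72*I/169)*exp(2/3 - 3*I)*sin(2/3 - 3*I) + (30/169 - 72*I/169)*exp(3/2 - I)*sin(3/2 - I)) = pi*(-144/169 - 60*I/169)*exp(2/3 - 3*I)*sin(2/3 - 3*I) + pi*(144/169 + 60*I/169)*exp(3/2 - I)*sin(3/2 - I)

Final answer: pi*(-144/169 - 60*I/169)*exp(2/3 - 3*I)*sin(2/3 - 3*I) + pi*(144/169 + 60*I/169)*exp(3/2 - I)*sin(3/2 - I)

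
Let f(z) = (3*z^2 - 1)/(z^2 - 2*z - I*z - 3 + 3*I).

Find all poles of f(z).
The singularities of f are the zeros of the denominator. Factoring,
  z^2 - 2*z - I*z - 3 + 3*I = (z - 3)*(z + 1 - I)
so the candidates are z = 3, z = -1 + I.

Check the numerator P(z) = 3*z^2 - 1 at each one:
  P(3) = 26 ≠ 0, so z = 3 is a (simple) pole.
  P(-1 + I) = -1 - 6*I ≠ 0, so z = -1 + I is a (simple) pole.

Poles of f: {-1 + I, 3}

Final answer: {-1 + I, 3}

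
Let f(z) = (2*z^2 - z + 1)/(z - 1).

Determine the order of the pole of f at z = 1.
Factor the denominator:
  z - 1 = (z - 1)

The numerator P(z) = 2*z^2 - z + 1 has P(1) = 2 ≠ 0, so no factor of (z - 1) cancels.
Near z = 1 we can therefore write f(z) = g(z)/(z - 1) with g analytic at 1 and g(1) ≠ 0 (g is just the numerator).

Hence z = 1 is a pole of order 1.

Final answer: 1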